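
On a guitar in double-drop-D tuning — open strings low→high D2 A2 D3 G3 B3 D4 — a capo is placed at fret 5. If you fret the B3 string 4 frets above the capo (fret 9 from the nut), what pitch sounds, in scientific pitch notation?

The capo raises the open B3 by 5 semitones to E4; fretting 4 more gives B3 + 5 + 4 = B3 + 9 semitones = G♯4.

G♯4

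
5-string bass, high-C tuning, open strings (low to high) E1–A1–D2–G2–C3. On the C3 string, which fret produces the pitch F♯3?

F♯3 is 6 semitones above the open C3 (C–C#–D–D#–E–F–F#), so it sits at fret 6.

6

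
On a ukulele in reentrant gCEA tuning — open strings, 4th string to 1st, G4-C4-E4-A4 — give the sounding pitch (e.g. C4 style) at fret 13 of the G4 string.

G4 is MIDI 67. Adding 13 gives 80, which is G#5.
(Equivalently spelled Ab5.)

G#5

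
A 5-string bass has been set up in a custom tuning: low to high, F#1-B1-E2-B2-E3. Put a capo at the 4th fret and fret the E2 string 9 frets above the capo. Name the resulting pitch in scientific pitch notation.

The capo raises the open E2 by 4 semitones to G#2; fretting 9 more gives E2 + 4 + 9 = E2 + 13 semitones = F3.

F3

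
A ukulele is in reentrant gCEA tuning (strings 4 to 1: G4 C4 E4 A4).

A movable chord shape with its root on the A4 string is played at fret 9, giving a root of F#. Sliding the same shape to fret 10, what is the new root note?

Moving from fret 9 to fret 10 shifts the root by 1 semitone.
F# up 1 semitone is G.

G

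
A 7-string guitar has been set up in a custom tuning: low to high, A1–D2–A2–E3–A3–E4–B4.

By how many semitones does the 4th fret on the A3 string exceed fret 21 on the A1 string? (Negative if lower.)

A3 at fret 4 → Db4 (MIDI 61); A1 at fret 21 → Gb3 (MIDI 54).
61 − 54 = 7, so the two pitches are 7 semitones apart.

7 semitones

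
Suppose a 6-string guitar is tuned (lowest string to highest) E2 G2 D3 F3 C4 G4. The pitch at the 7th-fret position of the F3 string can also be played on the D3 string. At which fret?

10

Fret 7 on F3 is MIDI 53 + 7 = 60 (C4). On the D3 string (open MIDI 50), that pitch is 60 − 50 = fret 10.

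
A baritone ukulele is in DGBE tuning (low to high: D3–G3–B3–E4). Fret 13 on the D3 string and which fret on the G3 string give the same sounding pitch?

8

Fret 13 on D3 is MIDI 50 + 13 = 63 (D#4). On the G3 string (open MIDI 55), that pitch is 63 − 55 = fret 8.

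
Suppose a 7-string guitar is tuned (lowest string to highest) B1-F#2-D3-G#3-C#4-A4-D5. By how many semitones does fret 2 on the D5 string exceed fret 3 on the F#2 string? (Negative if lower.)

31 semitones

D5 at fret 2 → E5 (MIDI 76); F#2 at fret 3 → A2 (MIDI 45).
76 − 45 = 31, so the two pitches are 31 semitones apart.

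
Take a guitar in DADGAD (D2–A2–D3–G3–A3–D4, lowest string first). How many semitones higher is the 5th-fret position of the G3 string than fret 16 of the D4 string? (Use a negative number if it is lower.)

-18 semitones

G3 at fret 5 → C4 (MIDI 60); D4 at fret 16 → F♯5 (MIDI 78).
60 − 78 = -18, so the two pitches are 18 semitones apart.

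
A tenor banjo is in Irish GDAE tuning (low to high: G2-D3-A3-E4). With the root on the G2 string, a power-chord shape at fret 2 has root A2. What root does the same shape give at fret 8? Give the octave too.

Moving from fret 2 to fret 8 shifts the root by 6 semitones.
A2 up 6 semitones is D#3.

D#3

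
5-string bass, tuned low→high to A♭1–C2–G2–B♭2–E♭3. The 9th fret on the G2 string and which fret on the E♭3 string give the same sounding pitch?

G2 at fret 9 is G2 + 9 semitones = E3.
The open E♭3 string is 8 semitones above the open G2, so the same pitch on the E♭3 string lies at fret 9 − 8 = 1.

1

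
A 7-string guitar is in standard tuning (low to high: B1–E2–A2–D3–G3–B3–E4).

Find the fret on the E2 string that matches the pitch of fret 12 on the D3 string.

22

D3 at fret 12 is D3 + 12 semitones = D4.
The open E2 string is 10 semitones below the open D3, so the same pitch on the E2 string lies at fret 12 + 10 = 22.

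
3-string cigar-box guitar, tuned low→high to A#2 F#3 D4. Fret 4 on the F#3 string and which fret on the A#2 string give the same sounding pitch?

12

Fret 4 on F#3 is MIDI 54 + 4 = 58 (A#3). On the A#2 string (open MIDI 46), that pitch is 58 − 46 = fret 12.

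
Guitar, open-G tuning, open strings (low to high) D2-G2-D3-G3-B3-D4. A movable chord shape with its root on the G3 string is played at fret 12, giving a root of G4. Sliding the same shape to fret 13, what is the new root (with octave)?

Moving from fret 12 to fret 13 shifts the root by 1 semitone.
G4 up 1 semitone is G♯4.

G♯4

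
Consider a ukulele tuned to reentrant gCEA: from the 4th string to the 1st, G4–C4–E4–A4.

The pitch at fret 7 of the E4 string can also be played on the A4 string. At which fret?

2

Fret 7 on E4 is MIDI 64 + 7 = 71 (B4). On the A4 string (open MIDI 69), that pitch is 71 − 69 = fret 2.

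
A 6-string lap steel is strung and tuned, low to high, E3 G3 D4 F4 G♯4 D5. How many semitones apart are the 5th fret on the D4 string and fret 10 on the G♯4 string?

11 semitones

D4 at fret 5 → G4 (MIDI 67); G♯4 at fret 10 → F♯5 (MIDI 78).
67 − 78 = -11, so the two pitches are 11 semitones apart, with F♯5 the higher.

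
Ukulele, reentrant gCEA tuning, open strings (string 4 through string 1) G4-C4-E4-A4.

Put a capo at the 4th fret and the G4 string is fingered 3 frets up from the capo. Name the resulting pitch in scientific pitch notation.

The capo raises the open G4 by 4 semitones to B4; fretting 3 more gives G4 + 4 + 3 = G4 + 7 semitones = D5.

D5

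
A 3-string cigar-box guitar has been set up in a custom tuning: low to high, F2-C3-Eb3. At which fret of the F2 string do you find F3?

12

F3 is 12 semitones above the open F2 (F–Gb–G–Ab–…–Eb–E–F), so it sits at fret 12.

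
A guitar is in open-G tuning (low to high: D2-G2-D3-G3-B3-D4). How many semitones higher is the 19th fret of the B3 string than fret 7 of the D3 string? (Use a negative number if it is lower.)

21 semitones

B3 at fret 19 → F#5 (MIDI 78); D3 at fret 7 → A3 (MIDI 57).
78 − 57 = 21, so the two pitches are 21 semitones apart.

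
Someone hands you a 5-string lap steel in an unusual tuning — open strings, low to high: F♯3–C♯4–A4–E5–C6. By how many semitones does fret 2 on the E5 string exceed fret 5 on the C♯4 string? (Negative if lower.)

12 semitones

E5 at fret 2 → F♯5 (MIDI 78); C♯4 at fret 5 → F♯4 (MIDI 66).
78 − 66 = 12, so the two pitches are 12 semitones apart.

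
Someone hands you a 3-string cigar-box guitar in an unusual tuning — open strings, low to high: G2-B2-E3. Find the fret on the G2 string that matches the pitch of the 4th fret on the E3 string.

13

Fret 4 on E3 is MIDI 52 + 4 = 56 (G#3). On the G2 string (open MIDI 43), that pitch is 56 − 43 = fret 13.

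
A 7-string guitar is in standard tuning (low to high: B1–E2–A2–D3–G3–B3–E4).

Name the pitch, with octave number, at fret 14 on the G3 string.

A4

Each fret is one semitone, so G3 + 14 = A4.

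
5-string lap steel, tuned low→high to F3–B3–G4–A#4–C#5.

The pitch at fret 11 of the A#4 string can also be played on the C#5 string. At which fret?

A#4 at fret 11 is A#4 + 11 semitones = A5.
The open C#5 string is 3 semitones above the open A#4, so the same pitch on the C#5 string lies at fret 11 − 3 = 8.

8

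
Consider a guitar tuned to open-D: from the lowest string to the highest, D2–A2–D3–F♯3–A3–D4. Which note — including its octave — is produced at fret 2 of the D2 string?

E2

Each fret is one semitone, so D2 + 2 = E2.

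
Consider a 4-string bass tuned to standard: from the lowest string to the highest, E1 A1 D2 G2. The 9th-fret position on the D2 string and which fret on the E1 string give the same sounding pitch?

19

Fret 9 on D2 is MIDI 38 + 9 = 47 (B2). On the E1 string (open MIDI 28), that pitch is 47 − 28 = fret 19.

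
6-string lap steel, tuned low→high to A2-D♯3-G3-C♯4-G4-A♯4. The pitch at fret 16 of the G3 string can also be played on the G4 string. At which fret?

G3 at fret 16 is G3 + 16 semitones = B4.
The open G4 string is 12 semitones above the open G3, so the same pitch on the G4 string lies at fret 16 − 12 = 4.

4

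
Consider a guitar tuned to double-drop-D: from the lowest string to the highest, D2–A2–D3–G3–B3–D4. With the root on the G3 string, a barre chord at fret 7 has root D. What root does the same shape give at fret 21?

E

Moving from fret 7 to fret 21 shifts the root by 14 semitones.
D up 14 semitones is E.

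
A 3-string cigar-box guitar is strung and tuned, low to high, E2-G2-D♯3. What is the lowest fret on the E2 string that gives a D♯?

From E2, count semitones up the chromatic scale until reaching D♯: E–F–F#–G–…–C#–D–D# — 11 steps.

11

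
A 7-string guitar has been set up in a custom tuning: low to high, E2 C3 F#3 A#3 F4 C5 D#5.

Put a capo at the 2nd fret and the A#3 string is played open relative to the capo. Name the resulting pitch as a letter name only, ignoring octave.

The capo raises the open A#3 by 2 semitones to C4; fretting 0 more gives A#3 + 2 + 0 = A#3 + 2 semitones, landing on C.

C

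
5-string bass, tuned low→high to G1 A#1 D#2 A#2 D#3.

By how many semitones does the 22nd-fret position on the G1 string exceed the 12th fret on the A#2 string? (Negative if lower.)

-5 semitones

G1 at fret 22 → F3 (MIDI 53); A#2 at fret 12 → A#3 (MIDI 58).
53 − 58 = -5, so the two pitches are 5 semitones apart.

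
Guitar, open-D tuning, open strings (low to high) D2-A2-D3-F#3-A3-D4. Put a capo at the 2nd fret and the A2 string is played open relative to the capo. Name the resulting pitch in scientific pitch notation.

The capo raises the open A2 by 2 semitones to B2; fretting 0 more gives A2 + 2 + 0 = A2 + 2 semitones = B2.

B2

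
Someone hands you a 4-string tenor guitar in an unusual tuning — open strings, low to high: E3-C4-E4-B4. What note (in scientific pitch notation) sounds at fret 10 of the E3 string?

The open E3 string plus 10 semitones: E–F–Gb–G–…–C–Db–D.
The walk passes from B into C once, so the octave number goes from 3 to 4.

D4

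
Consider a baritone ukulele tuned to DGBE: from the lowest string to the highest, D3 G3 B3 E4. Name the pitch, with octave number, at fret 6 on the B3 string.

The open B3 string plus 6 semitones: B–C–C#–D–D#–E–F.
The walk passes from B into C once, so the octave number goes from 3 to 4.

F4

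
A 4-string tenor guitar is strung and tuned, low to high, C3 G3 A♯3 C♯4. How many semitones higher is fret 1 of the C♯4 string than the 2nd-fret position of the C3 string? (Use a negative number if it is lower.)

12 semitones

C♯4 at fret 1 → D4 (MIDI 62); C3 at fret 2 → D3 (MIDI 50).
62 − 50 = 12, so the two pitches are 12 semitones apart.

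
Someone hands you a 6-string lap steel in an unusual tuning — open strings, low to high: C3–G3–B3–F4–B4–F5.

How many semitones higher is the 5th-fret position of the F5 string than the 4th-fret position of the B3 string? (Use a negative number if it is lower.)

19 semitones

F5 at fret 5 → Bb5 (MIDI 82); B3 at fret 4 → Eb4 (MIDI 63).
82 − 63 = 19, so the two pitches are 19 semitones apart.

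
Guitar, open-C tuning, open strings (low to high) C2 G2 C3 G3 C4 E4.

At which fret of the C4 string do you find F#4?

6

F#4 is 6 semitones above the open C4 (C–C#–D–D#–E–F–F#), so it sits at fret 6.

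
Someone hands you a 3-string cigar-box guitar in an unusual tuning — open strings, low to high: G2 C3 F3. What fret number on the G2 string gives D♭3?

6

D♭3 is 6 semitones above the open G2 (G–Ab–A–Bb–B–C–Db), so it sits at fret 6.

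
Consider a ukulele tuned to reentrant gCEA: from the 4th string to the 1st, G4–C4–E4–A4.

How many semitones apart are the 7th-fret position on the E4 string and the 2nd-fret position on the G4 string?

2 semitones

E4 at fret 7 → B4 (MIDI 71); G4 at fret 2 → A4 (MIDI 69).
71 − 69 = 2, so the two pitches are 2 semitones apart, with B4 the higher.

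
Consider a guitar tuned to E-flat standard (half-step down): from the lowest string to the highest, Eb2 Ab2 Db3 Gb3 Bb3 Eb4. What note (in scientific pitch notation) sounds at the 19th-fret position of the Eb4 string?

Bb5

Each fret is one semitone, so Eb4 + 19 = Bb5.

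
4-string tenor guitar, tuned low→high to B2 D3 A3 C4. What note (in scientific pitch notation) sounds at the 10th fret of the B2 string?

A3

The open B2 string plus 10 semitones: B–C–C#–D–…–G–G#–A.
The walk passes from B into C once, so the octave number goes from 2 to 3.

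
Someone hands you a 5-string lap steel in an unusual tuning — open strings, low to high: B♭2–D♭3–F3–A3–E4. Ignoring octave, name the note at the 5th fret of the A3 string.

Each fret is one semitone, so A3 + 5 = D.

D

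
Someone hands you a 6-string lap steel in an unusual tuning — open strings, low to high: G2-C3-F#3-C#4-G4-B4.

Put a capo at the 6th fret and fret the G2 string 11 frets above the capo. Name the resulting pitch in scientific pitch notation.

C4

The capo raises the open G2 by 6 semitones to C#3; fretting 11 more gives G2 + 6 + 11 = G2 + 17 semitones = C4.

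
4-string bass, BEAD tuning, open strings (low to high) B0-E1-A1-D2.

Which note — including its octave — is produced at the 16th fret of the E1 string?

The open E1 string plus 16 semitones: E–F–F#–G–…–F#–G–G#.
The walk passes from B into C once, so the octave number goes from 1 to 2.
(Equivalently spelled Ab2.)

G#2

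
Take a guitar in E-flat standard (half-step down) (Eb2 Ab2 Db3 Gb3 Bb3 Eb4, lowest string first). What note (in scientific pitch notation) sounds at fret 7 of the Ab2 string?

Eb3

Ab2 is MIDI 44. Adding 7 gives 51, which is Eb3.
(Equivalently spelled D#3.)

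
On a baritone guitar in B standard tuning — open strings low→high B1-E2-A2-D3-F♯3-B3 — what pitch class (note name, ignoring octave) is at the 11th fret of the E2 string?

D♯

E2 is MIDI 40. Adding 11 gives 51; 51 mod 12 = 3, i.e. D♯.
(Equivalently spelled E♭.)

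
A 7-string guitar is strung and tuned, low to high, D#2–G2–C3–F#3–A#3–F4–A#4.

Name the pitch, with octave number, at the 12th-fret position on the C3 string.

C4

C3 is MIDI 48. Adding 12 gives 60, which is C4.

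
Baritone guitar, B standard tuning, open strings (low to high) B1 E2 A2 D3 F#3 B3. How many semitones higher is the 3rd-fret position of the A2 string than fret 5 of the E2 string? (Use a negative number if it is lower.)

3 semitones

A2 at fret 3 → C3 (MIDI 48); E2 at fret 5 → A2 (MIDI 45).
48 − 45 = 3, so the two pitches are 3 semitones apart.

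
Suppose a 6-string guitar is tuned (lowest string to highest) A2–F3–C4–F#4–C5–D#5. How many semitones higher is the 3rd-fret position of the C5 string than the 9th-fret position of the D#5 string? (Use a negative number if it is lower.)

C5 at fret 3 → D#5 (MIDI 75); D#5 at fret 9 → C6 (MIDI 84).
75 − 84 = -9, so the two pitches are 9 semitones apart.

-9 semitones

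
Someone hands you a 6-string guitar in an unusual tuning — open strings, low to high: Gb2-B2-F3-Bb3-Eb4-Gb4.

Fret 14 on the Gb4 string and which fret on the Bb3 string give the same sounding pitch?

22

Gb4 at fret 14 is Gb4 + 14 semitones = Ab5.
The open Bb3 string is 8 semitones below the open Gb4, so the same pitch on the Bb3 string lies at fret 14 + 8 = 22.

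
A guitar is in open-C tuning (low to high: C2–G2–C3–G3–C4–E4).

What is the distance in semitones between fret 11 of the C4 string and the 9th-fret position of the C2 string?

26 semitones

C4 at fret 11 → B4 (MIDI 71); C2 at fret 9 → A2 (MIDI 45).
71 − 45 = 26, so the two pitches are 26 semitones apart, with B4 the higher.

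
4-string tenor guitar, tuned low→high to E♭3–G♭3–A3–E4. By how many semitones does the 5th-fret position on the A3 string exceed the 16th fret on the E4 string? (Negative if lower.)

A3 at fret 5 → D4 (MIDI 62); E4 at fret 16 → A♭5 (MIDI 80).
62 − 80 = -18, so the two pitches are 18 semitones apart.

-18 semitones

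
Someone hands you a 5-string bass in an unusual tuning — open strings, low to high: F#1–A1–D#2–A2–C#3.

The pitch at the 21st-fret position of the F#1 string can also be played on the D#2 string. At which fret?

12

F#1 at fret 21 is F#1 + 21 semitones = D#3.
The open D#2 string is 9 semitones above the open F#1, so the same pitch on the D#2 string lies at fret 21 − 9 = 12.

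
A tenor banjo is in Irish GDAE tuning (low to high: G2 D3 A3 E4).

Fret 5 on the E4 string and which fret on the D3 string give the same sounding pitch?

19

E4 at fret 5 is E4 + 5 semitones = A4.
The open D3 string is 14 semitones below the open E4, so the same pitch on the D3 string lies at fret 5 + 14 = 19.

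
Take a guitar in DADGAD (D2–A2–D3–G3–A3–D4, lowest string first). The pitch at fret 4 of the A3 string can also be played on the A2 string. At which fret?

A3 at fret 4 is A3 + 4 semitones = C#4.
The open A2 string is 12 semitones below the open A3, so the same pitch on the A2 string lies at fret 4 + 12 = 16.

16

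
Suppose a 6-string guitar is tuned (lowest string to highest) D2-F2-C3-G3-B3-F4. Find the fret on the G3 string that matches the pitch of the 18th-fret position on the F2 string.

F2 at fret 18 is F2 + 18 semitones = B3.
The open G3 string is 14 semitones above the open F2, so the same pitch on the G3 string lies at fret 18 − 14 = 4.

4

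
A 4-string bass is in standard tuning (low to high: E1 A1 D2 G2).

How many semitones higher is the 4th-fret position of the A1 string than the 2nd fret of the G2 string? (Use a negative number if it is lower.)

-8 semitones

A1 at fret 4 → C#2 (MIDI 37); G2 at fret 2 → A2 (MIDI 45).
37 − 45 = -8, so the two pitches are 8 semitones apart.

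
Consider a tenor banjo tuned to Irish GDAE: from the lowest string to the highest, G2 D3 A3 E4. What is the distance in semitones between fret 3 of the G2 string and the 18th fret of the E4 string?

36 semitones

G2 at fret 3 → A♯2 (MIDI 46); E4 at fret 18 → A♯5 (MIDI 82).
46 − 82 = -36, so the two pitches are 36 semitones apart, with A♯5 the higher.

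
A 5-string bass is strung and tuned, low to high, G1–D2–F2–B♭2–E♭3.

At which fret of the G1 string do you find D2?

7

D2 is 7 semitones above the open G1 (G–Ab–A–Bb–B–C–Db–D), so it sits at fret 7.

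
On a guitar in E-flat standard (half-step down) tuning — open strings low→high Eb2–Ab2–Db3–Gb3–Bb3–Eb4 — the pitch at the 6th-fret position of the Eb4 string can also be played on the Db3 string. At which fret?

20

Fret 6 on Eb4 is MIDI 63 + 6 = 69 (A4). On the Db3 string (open MIDI 49), that pitch is 69 − 49 = fret 20.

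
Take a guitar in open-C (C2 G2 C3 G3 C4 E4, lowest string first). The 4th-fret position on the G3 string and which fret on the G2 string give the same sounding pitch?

G3 at fret 4 is G3 + 4 semitones = B3.
The open G2 string is 12 semitones below the open G3, so the same pitch on the G2 string lies at fret 4 + 12 = 16.

16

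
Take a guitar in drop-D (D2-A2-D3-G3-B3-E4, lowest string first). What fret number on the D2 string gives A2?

A2 is 7 semitones above the open D2 (D–D#–E–F–F#–G–G#–A), so it sits at fret 7.

7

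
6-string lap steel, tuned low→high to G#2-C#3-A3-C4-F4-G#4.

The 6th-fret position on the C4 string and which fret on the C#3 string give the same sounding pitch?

17

Fret 6 on C4 is MIDI 60 + 6 = 66 (F#4). On the C#3 string (open MIDI 49), that pitch is 66 − 49 = fret 17.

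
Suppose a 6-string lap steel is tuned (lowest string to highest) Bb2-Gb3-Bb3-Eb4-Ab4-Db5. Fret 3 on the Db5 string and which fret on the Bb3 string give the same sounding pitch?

18

Db5 at fret 3 is Db5 + 3 semitones = E5.
The open Bb3 string is 15 semitones below the open Db5, so the same pitch on the Bb3 string lies at fret 3 + 15 = 18.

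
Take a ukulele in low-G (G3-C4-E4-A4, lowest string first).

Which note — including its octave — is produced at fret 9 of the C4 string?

A4

Each fret is one semitone, so C4 + 9 = A4.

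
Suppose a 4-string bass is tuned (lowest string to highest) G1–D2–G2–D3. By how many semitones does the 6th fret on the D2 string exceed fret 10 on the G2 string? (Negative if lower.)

-9 semitones

D2 at fret 6 → G#2 (MIDI 44); G2 at fret 10 → F3 (MIDI 53).
44 − 53 = -9, so the two pitches are 9 semitones apart.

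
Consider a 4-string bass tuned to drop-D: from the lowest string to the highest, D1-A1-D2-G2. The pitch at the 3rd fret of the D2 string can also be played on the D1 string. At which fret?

D2 at fret 3 is D2 + 3 semitones = F2.
The open D1 string is 12 semitones below the open D2, so the same pitch on the D1 string lies at fret 3 + 12 = 15.

15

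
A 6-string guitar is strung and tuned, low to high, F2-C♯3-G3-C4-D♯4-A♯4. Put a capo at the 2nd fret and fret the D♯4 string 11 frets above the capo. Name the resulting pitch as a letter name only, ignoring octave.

The capo raises the open D♯4 by 2 semitones to F4; fretting 11 more gives D♯4 + 2 + 11 = D♯4 + 13 semitones, landing on E.

E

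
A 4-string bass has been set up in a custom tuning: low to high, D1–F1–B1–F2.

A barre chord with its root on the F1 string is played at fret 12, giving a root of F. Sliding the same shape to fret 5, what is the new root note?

Moving from fret 12 to fret 5 shifts the root by -7 semitones.
F down 7 semitones is A#.

A#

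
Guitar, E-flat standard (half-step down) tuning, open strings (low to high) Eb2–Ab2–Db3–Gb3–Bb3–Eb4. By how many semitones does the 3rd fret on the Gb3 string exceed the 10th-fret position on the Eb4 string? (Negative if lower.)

Gb3 at fret 3 → A3 (MIDI 57); Eb4 at fret 10 → Db5 (MIDI 73).
57 − 73 = -16, so the two pitches are 16 semitones apart.

-16 semitones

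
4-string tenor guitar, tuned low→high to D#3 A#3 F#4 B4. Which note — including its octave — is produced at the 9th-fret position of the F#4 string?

D#5

F#4 is MIDI 66. Adding 9 gives 75, which is D#5.
(Equivalently spelled Eb5.)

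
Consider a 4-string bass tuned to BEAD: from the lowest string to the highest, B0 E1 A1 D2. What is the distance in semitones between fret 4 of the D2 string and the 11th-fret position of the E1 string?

3 semitones

D2 at fret 4 → F#2 (MIDI 42); E1 at fret 11 → D#2 (MIDI 39).
42 − 39 = 3, so the two pitches are 3 semitones apart, with F#2 the higher.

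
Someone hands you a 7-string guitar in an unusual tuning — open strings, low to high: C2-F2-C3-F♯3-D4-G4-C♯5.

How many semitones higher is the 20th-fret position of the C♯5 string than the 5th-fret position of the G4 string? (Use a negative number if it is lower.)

C♯5 at fret 20 → A6 (MIDI 93); G4 at fret 5 → C5 (MIDI 72).
93 − 72 = 21, so the two pitches are 21 semitones apart.

21 semitones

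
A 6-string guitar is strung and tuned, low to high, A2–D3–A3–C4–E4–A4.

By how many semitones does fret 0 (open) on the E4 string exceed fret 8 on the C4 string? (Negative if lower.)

-4 semitones

E4 at fret 0 → E4 (MIDI 64); C4 at fret 8 → G#4 (MIDI 68).
64 − 68 = -4, so the two pitches are 4 semitones apart.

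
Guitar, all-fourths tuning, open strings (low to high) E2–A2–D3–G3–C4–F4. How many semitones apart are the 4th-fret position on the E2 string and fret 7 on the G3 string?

18 semitones

E2 at fret 4 → G#2 (MIDI 44); G3 at fret 7 → D4 (MIDI 62).
44 − 62 = -18, so the two pitches are 18 semitones apart, with D4 the higher.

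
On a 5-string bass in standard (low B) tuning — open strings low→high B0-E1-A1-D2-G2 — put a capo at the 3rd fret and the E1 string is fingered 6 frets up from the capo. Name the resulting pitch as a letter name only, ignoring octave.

The capo raises the open E1 by 3 semitones to G1; fretting 6 more gives E1 + 3 + 6 = E1 + 9 semitones, landing on C♯.
(Also written D♭.)

C♯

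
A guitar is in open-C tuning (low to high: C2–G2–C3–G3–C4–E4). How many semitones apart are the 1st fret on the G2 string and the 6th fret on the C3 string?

10 semitones

G2 at fret 1 → G#2 (MIDI 44); C3 at fret 6 → F#3 (MIDI 54).
44 − 54 = -10, so the two pitches are 10 semitones apart, with F#3 the higher.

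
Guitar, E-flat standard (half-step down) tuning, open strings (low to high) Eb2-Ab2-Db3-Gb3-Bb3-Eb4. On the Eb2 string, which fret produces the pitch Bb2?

Bb2 is 7 semitones above the open Eb2 (Eb–E–F–Gb–G–Ab–A–Bb), so it sits at fret 7.

7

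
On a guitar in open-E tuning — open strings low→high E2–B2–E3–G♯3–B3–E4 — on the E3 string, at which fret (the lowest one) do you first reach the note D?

From E3, count semitones up the chromatic scale until reaching D: E–F–F#–G–…–C–C#–D — 10 steps.

10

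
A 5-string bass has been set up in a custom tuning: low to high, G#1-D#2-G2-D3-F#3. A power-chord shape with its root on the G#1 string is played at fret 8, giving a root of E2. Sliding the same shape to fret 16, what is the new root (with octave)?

Moving from fret 8 to fret 16 shifts the root by 8 semitones.
E2 up 8 semitones is C3.

C3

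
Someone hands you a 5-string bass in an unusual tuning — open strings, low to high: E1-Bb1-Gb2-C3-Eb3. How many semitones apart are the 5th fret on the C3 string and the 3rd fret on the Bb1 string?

16 semitones

C3 at fret 5 → F3 (MIDI 53); Bb1 at fret 3 → Db2 (MIDI 37).
53 − 37 = 16, so the two pitches are 16 semitones apart, with F3 the higher.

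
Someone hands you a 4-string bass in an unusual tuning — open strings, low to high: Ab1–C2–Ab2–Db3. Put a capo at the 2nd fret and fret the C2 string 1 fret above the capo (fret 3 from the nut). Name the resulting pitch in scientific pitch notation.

The capo raises the open C2 by 2 semitones to D2; fretting 1 more gives C2 + 2 + 1 = C2 + 3 semitones = Eb2.
(Also written D#.)

Eb2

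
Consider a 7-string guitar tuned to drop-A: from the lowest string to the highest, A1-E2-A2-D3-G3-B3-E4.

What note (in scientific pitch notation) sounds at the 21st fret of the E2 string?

E2 is MIDI 40. Adding 21 gives 61, which is C#4.
(Equivalently spelled Db4.)

C#4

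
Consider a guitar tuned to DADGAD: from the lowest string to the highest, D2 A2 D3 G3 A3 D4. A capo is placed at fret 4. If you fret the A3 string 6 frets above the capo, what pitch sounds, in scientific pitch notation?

G4

The capo raises the open A3 by 4 semitones to C♯4; fretting 6 more gives A3 + 4 + 6 = A3 + 10 semitones = G4.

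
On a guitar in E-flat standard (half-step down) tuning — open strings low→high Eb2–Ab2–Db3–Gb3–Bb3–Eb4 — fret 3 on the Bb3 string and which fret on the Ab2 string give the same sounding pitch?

Bb3 at fret 3 is Bb3 + 3 semitones = Db4.
The open Ab2 string is 14 semitones below the open Bb3, so the same pitch on the Ab2 string lies at fret 3 + 14 = 17.

17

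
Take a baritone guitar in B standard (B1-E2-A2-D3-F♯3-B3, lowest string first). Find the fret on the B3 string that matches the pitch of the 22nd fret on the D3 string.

13

D3 at fret 22 is D3 + 22 semitones = C5.
The open B3 string is 9 semitones above the open D3, so the same pitch on the B3 string lies at fret 22 − 9 = 13.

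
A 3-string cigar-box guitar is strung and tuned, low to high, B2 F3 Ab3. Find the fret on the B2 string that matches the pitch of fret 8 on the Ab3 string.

17

Ab3 at fret 8 is Ab3 + 8 semitones = E4.
The open B2 string is 9 semitones below the open Ab3, so the same pitch on the B2 string lies at fret 8 + 9 = 17.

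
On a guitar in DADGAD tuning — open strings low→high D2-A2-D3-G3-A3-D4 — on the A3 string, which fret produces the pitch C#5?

C#5 is 16 semitones above the open A3 (A–A#–B–C–…–B–C–C#), so it sits at fret 16.

16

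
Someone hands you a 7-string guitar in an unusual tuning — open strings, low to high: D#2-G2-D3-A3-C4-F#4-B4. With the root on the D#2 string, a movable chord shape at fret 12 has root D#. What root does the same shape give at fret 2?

F

Moving from fret 12 to fret 2 shifts the root by -10 semitones.
D# down 10 semitones is F.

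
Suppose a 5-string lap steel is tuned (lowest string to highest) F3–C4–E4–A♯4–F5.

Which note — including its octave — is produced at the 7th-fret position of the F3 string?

C4

F3 is MIDI 53. Adding 7 gives 60, which is C4.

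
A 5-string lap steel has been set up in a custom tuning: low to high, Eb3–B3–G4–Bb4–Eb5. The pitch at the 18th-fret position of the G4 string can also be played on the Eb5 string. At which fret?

Fret 18 on G4 is MIDI 67 + 18 = 85 (Db6). On the Eb5 string (open MIDI 75), that pitch is 85 − 75 = fret 10.

10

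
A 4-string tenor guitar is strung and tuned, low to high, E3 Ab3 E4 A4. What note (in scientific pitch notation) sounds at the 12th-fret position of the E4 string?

E5

The open E4 string plus 12 semitones: E–F–Gb–G–…–D–Eb–E.
The walk passes from B into C once, so the octave number goes from 4 to 5.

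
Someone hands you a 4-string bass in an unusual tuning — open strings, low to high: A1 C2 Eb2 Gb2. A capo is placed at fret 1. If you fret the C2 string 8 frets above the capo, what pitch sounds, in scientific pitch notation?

The capo raises the open C2 by 1 semitone to Db2; fretting 8 more gives C2 + 1 + 8 = C2 + 9 semitones = A2.

A2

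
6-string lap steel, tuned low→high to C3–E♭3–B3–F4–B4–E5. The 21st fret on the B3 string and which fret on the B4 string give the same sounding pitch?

9

Fret 21 on B3 is MIDI 59 + 21 = 80 (A♭5). On the B4 string (open MIDI 71), that pitch is 80 − 71 = fret 9.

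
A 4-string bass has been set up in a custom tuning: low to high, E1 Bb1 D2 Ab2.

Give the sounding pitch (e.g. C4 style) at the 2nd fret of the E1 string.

E1 is MIDI 28. Adding 2 gives 30, which is Gb1.

Gb1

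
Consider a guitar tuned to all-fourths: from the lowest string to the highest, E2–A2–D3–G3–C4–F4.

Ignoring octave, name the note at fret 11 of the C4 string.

B

The open C4 string plus 11 semitones: C–C#–D–D#–…–A–A#–B.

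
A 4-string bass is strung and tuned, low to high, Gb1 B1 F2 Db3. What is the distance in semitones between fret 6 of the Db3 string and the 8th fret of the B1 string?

12 semitones

Db3 at fret 6 → G3 (MIDI 55); B1 at fret 8 → G2 (MIDI 43).
55 − 43 = 12, so the two pitches are 12 semitones apart, with G3 the higher.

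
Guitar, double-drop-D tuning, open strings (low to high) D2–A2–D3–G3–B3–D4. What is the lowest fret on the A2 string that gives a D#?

6

From A2, count semitones up the chromatic scale until reaching D#: A–A#–B–C–C#–D–D# — 6 steps.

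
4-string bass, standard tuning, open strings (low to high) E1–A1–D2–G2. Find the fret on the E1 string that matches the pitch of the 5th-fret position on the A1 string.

Fret 5 on A1 is MIDI 33 + 5 = 38 (D2). On the E1 string (open MIDI 28), that pitch is 38 − 28 = fret 10.

10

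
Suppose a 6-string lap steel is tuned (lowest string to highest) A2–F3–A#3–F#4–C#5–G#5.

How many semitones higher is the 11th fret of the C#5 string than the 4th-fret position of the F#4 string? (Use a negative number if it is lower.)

C#5 at fret 11 → C6 (MIDI 84); F#4 at fret 4 → A#4 (MIDI 70).
84 − 70 = 14, so the two pitches are 14 semitones apart.

14 semitones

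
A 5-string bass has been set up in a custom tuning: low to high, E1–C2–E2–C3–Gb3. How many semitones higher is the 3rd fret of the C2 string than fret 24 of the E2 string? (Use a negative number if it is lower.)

C2 at fret 3 → Eb2 (MIDI 39); E2 at fret 24 → E4 (MIDI 64).
39 − 64 = -25, so the two pitches are 25 semitones apart.

-25 semitones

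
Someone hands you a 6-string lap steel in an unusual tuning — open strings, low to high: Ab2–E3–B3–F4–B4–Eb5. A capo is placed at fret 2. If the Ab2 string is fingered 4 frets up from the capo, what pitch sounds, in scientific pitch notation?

D3

The capo raises the open Ab2 by 2 semitones to Bb2; fretting 4 more gives Ab2 + 2 + 4 = Ab2 + 6 semitones = D3.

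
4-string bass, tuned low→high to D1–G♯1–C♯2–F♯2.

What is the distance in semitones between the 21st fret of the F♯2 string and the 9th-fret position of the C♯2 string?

17 semitones

F♯2 at fret 21 → D♯4 (MIDI 63); C♯2 at fret 9 → A♯2 (MIDI 46).
63 − 46 = 17, so the two pitches are 17 semitones apart, with D♯4 the higher.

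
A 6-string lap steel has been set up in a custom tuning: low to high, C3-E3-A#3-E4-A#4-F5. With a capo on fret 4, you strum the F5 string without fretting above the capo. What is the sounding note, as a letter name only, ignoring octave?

The capo raises the open F5 by 4 semitones to A5; fretting 0 more gives F5 + 4 + 0 = F5 + 4 semitones, landing on A.

A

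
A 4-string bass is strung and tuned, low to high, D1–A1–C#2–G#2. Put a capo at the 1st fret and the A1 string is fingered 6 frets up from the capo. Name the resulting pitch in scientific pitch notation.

E2

The capo raises the open A1 by 1 semitone to A#1; fretting 6 more gives A1 + 1 + 6 = A1 + 7 semitones = E2.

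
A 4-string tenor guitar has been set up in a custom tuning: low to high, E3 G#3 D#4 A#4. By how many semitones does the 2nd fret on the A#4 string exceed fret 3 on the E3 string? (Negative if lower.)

17 semitones

A#4 at fret 2 → C5 (MIDI 72); E3 at fret 3 → G3 (MIDI 55).
72 − 55 = 17, so the two pitches are 17 semitones apart.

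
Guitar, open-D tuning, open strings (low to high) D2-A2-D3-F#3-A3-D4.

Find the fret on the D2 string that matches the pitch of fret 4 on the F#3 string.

F#3 at fret 4 is F#3 + 4 semitones = A#3.
The open D2 string is 16 semitones below the open F#3, so the same pitch on the D2 string lies at fret 4 + 16 = 20.

20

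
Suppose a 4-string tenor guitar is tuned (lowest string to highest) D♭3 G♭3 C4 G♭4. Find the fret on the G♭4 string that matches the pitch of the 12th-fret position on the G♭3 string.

G♭3 at fret 12 is G♭3 + 12 semitones = G♭4.
The open G♭4 string is 12 semitones above the open G♭3, so the same pitch on the G♭4 string lies at fret 12 − 12 = 0.

0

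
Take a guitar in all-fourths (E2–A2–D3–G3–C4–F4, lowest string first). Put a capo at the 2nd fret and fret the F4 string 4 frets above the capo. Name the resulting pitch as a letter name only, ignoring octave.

B

The capo raises the open F4 by 2 semitones to G4; fretting 4 more gives F4 + 2 + 4 = F4 + 6 semitones, landing on B.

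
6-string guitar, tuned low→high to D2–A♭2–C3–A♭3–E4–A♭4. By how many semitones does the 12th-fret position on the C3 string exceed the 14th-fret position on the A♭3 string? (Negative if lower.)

C3 at fret 12 → C4 (MIDI 60); A♭3 at fret 14 → B♭4 (MIDI 70).
60 − 70 = -10, so the two pitches are 10 semitones apart.

-10 semitones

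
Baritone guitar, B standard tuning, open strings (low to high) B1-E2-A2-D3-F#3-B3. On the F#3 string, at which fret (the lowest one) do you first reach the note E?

10

From F#3, count semitones up the chromatic scale until reaching E: F#–G–G#–A–…–D–D#–E — 10 steps.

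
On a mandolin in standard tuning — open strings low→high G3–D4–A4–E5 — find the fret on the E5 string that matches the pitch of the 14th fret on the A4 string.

7

A4 at fret 14 is A4 + 14 semitones = B5.
The open E5 string is 7 semitones above the open A4, so the same pitch on the E5 string lies at fret 14 − 7 = 7.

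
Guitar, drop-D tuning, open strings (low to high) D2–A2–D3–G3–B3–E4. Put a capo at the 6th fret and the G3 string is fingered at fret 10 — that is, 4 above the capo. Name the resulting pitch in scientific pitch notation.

The capo raises the open G3 by 6 semitones to C#4; fretting 4 more gives G3 + 6 + 4 = G3 + 10 semitones = F4.

F4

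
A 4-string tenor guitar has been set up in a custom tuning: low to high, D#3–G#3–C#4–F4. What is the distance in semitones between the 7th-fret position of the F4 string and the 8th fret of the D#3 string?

F4 at fret 7 → C5 (MIDI 72); D#3 at fret 8 → B3 (MIDI 59).
72 − 59 = 13, so the two pitches are 13 semitones apart, with C5 the higher.

13 semitones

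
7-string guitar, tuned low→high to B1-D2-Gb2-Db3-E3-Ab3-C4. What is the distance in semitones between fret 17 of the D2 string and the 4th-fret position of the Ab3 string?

5 semitones

D2 at fret 17 → G3 (MIDI 55); Ab3 at fret 4 → C4 (MIDI 60).
55 − 60 = -5, so the two pitches are 5 semitones apart, with C4 the higher.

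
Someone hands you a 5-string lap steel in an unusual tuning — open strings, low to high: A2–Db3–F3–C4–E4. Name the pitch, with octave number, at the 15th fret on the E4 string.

Each fret is one semitone, so E4 + 15 = G5.

G5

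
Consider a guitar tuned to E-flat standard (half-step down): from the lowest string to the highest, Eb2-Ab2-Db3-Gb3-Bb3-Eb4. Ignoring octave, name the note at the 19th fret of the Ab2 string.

Eb

Each fret is one semitone, so Ab2 + 19 = Eb.
(Equivalently spelled D#.)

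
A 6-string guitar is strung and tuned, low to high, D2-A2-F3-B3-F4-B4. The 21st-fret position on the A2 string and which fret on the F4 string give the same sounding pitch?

A2 at fret 21 is A2 + 21 semitones = F♯4.
The open F4 string is 20 semitones above the open A2, so the same pitch on the F4 string lies at fret 21 − 20 = 1.

1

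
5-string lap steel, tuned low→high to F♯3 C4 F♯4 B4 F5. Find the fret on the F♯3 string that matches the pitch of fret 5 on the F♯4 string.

F♯4 at fret 5 is F♯4 + 5 semitones = B4.
The open F♯3 string is 12 semitones below the open F♯4, so the same pitch on the F♯3 string lies at fret 5 + 12 = 17.

17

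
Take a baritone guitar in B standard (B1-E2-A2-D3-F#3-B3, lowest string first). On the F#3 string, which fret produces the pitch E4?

E4 is 10 semitones above the open F#3 (F#–G–G#–A–…–D–D#–E), so it sits at fret 10.

10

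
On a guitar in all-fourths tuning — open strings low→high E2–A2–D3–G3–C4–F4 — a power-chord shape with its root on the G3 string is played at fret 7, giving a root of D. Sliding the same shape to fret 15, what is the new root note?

A#

Moving from fret 7 to fret 15 shifts the root by 8 semitones.
D up 8 semitones is A#.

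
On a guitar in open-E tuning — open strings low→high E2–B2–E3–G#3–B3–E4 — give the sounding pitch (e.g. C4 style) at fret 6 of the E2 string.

A#2

E2 is MIDI 40. Adding 6 gives 46, which is A#2.
(Equivalently spelled Bb2.)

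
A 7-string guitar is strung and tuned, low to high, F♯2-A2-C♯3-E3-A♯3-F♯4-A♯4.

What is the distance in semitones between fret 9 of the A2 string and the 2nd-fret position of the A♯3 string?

6 semitones

A2 at fret 9 → F♯3 (MIDI 54); A♯3 at fret 2 → C4 (MIDI 60).
54 − 60 = -6, so the two pitches are 6 semitones apart, with C4 the higher.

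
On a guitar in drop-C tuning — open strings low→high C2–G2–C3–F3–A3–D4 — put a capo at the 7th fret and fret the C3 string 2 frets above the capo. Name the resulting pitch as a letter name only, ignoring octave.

The capo raises the open C3 by 7 semitones to G3; fretting 2 more gives C3 + 7 + 2 = C3 + 9 semitones, landing on A.

A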